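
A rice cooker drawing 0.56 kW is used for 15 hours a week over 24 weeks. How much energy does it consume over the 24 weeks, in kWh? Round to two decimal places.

201.60 kWh

Runtime = 15 h/week × 24 weeks = 360 h
Energy = 0.56 kW × 360 h = 201.6 kWh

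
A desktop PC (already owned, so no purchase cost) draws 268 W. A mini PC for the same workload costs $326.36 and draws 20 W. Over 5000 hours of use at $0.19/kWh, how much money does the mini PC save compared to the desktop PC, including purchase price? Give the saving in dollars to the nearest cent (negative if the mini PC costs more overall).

-$90.76

desktop PC: $0.00 + (268/1000) kW × 5000 h × $0.19 = $0.00 + $254.6 = $254.6
mini PC: $326.36 + (20/1000) kW × 5000 h × $0.19 = $326.36 + $19 = $345.36
Saving = $254.6 − $345.36 = −$90.76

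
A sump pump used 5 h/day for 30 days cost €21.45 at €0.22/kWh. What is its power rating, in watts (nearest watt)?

Energy = €21.45 ÷ €0.22/kWh = 97.5 kWh
Runtime = 5 h/day × 30 days = 150 h
Power = 97.5 kWh ÷ 150 h = 0.65 kW = 650 W

650 W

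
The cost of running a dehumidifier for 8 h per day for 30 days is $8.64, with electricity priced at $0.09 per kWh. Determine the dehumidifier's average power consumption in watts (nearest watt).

400 W

Energy = $8.64 ÷ $0.09/kWh = 96 kWh
Runtime = 8 h/day × 30 days = 240 h
Power = 96 kWh ÷ 240 h = 0.4 kW = 400 W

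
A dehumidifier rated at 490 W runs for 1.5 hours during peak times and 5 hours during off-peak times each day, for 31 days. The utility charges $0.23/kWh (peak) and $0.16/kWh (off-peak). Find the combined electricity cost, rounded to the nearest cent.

$17.39

Peak energy = 0.49 kW × 1.5 h × 31 = 22.785 kWh
Off-peak energy = 0.49 kW × 5 h × 31 = 75.95 kWh
Cost = 22.785 × $0.23 + 75.95 × $0.16 = $5.24055 + $12.152 = $17.39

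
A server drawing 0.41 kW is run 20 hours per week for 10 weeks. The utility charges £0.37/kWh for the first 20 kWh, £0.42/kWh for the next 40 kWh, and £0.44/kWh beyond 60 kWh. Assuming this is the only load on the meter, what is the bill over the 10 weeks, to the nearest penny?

£33.88

Runtime = 20 h/week × 10 weeks = 200 h
Energy = 0.41 kW × 200 h = 82 kWh
Tier 1 (0–20 kWh): 20 × £0.37 = £7.4
Tier 2 (20–60 kWh): 40 × £0.42 = £16.8
Above 60 kWh: 22 × £0.44 = £9.68
Bill = £33.88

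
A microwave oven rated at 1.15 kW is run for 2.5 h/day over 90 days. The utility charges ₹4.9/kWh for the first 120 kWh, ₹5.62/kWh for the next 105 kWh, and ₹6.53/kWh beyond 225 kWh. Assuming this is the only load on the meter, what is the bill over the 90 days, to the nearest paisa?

₹1398.49

Runtime = 2.5 h/day × 90 days = 225 h
Energy = 1.15 kW × 225 h = 258.75 kWh
Tier 1 (0–120 kWh): 120 × ₹4.9 = ₹588
Tier 2 (120–225 kWh): 105 × ₹5.62 = ₹590.1
Above 225 kWh: 33.75 × ₹6.53 = ₹220.3875
Bill = ₹1398.49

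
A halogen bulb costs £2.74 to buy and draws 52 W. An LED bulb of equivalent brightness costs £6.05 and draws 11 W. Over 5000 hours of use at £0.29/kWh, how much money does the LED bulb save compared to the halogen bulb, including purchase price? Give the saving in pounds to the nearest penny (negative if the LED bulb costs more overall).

£56.14

halogen bulb: £2.74 + (52/1000) kW × 5000 h × £0.29 = £2.74 + £75.4 = £78.14
LED bulb: £6.05 + (11/1000) kW × 5000 h × £0.29 = £6.05 + £15.95 = £22
Saving = £78.14 − £22 = £56.14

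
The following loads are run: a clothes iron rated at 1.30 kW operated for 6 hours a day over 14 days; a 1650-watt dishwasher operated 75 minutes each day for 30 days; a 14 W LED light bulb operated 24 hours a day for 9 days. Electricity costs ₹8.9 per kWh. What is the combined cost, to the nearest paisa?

clothes iron: Runtime = 6 h/day × 14 days = 84 h
clothes iron: 1.3 kW × 84 h = 109.2 kWh
dishwasher: Runtime = 75 min × 30 = 2250 min = 37.5 h
dishwasher: 1.65 kW × 37.5 h = 61.875 kWh
LED light bulb: Runtime = 24 h × 9 = 216 h
LED light bulb: 0.014 kW × 216 h = 3.024 kWh
Total energy = 174.099 kWh
Cost = 174.099 × ₹8.9 = ₹1549.48

₹1549.48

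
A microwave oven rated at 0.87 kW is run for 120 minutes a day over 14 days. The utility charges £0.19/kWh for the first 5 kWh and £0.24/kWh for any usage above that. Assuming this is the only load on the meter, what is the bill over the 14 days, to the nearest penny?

£5.60

Runtime = 120 min × 14 = 1680 min = 28 h
Energy = 0.87 kW × 28 h = 24.36 kWh
Tier 1 (0–5 kWh): 5 × £0.19 = £0.95
Above 5 kWh: 19.36 × £0.24 = £4.6464
Bill = £5.60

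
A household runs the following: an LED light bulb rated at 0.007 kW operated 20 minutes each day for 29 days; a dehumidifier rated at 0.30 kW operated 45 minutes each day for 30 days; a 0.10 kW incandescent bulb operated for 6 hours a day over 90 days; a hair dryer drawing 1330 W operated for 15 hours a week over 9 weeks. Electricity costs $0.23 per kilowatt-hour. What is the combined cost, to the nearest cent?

LED light bulb: Runtime = 20 min × 29 = 580 min = 9.666666… h
LED light bulb: 0.007 kW × 9.666666… h = 0.067666… kWh
dehumidifier: Runtime = 45 min × 30 = 1350 min = 22.5 h
dehumidifier: 0.3 kW × 22.5 h = 6.75 kWh
incandescent bulb: Runtime = 6 h/day × 90 days = 540 h
incandescent bulb: 0.1 kW × 540 h = 54 kWh
hair dryer: Runtime = 15 h/week × 9 weeks = 135 h
hair dryer: 1.33 kW × 135 h = 179.55 kWh
Total energy = 240.367666… kWh
Cost = 240.367666… × $0.23 = $55.28

$55.28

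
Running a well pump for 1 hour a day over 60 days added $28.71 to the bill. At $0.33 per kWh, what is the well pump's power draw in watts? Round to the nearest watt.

Energy = $28.71 ÷ $0.33/kWh = 87 kWh
Runtime = 1 h/day × 60 days = 60 h
Power = 87 kWh ÷ 60 h = 1.45 kW = 1450 W

1450 W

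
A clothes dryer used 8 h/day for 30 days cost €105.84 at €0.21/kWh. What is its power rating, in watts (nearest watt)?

Energy = €105.84 ÷ €0.21/kWh = 504 kWh
Runtime = 8 h/day × 30 days = 240 h
Power = 504 kWh ÷ 240 h = 2.1 kW = 2100 W

2100 W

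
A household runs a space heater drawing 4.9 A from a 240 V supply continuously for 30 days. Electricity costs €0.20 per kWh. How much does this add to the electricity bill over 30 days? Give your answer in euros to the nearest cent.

€169.34

Power = 4.9 A × 240 V = 1176 W = 1.176 kW
Runtime = 24 h × 30 = 720 h
Energy = 1.176 kW × 720 h = 846.72 kWh
Cost = 846.72 kWh × €0.20/kWh = €169.34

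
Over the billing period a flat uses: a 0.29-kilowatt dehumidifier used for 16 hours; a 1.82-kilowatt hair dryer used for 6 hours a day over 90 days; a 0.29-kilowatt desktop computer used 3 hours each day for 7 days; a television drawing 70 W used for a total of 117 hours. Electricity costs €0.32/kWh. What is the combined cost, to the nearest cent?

€320.55

dehumidifier: 0.29 kW × 16 h = 4.64 kWh
hair dryer: Runtime = 6 h/day × 90 days = 540 h
hair dryer: 1.82 kW × 540 h = 982.8 kWh
desktop computer: Runtime = 3 h/day × 7 days = 21 h
desktop computer: 0.29 kW × 21 h = 6.09 kWh
television: 0.07 kW × 117 h = 8.19 kWh
Total energy = 1001.72 kWh
Cost = 1001.72 × €0.32 = €320.55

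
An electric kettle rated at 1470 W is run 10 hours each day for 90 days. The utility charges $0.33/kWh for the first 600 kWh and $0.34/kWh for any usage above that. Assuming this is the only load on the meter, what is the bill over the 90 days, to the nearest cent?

Runtime = 10 h/day × 90 days = 900 h
Energy = 1.47 kW × 900 h = 1323 kWh
Tier 1 (0–600 kWh): 600 × $0.33 = $198
Above 600 kWh: 723 × $0.34 = $245.82
Bill = $443.82

$443.82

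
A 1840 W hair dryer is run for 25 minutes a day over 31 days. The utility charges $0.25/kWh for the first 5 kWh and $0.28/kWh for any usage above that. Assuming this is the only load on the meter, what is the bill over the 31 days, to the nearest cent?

Runtime = 25 min × 31 = 775 min = 12.916666… h
Energy = 1.84 kW × 12.916666… h = 23.766666… kWh
Tier 1 (0–5 kWh): 5 × $0.25 = $1.25
Above 5 kWh: 18.766666… × $0.28 = $5.254666…
Bill = $6.50

$6.50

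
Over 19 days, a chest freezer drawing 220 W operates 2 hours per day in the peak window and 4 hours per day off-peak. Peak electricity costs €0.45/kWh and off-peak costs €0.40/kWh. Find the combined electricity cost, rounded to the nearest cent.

Peak energy = 0.22 kW × 2 h × 19 = 8.36 kWh
Off-peak energy = 0.22 kW × 4 h × 19 = 16.72 kWh
Cost = 8.36 × €0.45 + 16.72 × €0.40 = €3.762 + €6.688 = €10.45

€10.45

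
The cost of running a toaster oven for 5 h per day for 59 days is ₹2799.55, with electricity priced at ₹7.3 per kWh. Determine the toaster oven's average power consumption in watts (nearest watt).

1300 W

Energy = ₹2799.55 ÷ ₹7.3/kWh = 383.5 kWh
Runtime = 5 h/day × 59 days = 295 h
Power = 383.5 kWh ÷ 295 h = 1.3 kW = 1300 W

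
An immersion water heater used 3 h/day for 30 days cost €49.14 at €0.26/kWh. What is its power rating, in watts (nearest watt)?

Energy = €49.14 ÷ €0.26/kWh = 189 kWh
Runtime = 3 h/day × 30 days = 90 h
Power = 189 kWh ÷ 90 h = 2.1 kW = 2100 W

2100 W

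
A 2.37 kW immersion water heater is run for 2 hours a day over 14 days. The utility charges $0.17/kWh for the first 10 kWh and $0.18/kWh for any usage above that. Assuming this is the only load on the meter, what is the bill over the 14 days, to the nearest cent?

$11.84

Runtime = 2 h/day × 14 days = 28 h
Energy = 2.37 kW × 28 h = 66.36 kWh
Tier 1 (0–10 kWh): 10 × $0.17 = $1.7
Above 10 kWh: 56.36 × $0.18 = $10.1448
Bill = $11.84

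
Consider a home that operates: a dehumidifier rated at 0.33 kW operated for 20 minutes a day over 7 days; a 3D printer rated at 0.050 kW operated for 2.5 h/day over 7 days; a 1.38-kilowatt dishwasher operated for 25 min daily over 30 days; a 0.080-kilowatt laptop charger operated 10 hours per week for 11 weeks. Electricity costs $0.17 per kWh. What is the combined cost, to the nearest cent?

dehumidifier: Runtime = 20 min × 7 = 140 min = 2.333333… h
dehumidifier: 0.33 kW × 2.333333… h = 0.77 kWh
3D printer: Runtime = 2.5 h/day × 7 days = 17.5 h
3D printer: 0.05 kW × 17.5 h = 0.875 kWh
dishwasher: Runtime = 25 min × 30 = 750 min = 12.5 h
dishwasher: 1.38 kW × 12.5 h = 17.25 kWh
laptop charger: Runtime = 10 h/week × 11 weeks = 110 h
laptop charger: 0.08 kW × 110 h = 8.8 kWh
Total energy = 27.695 kWh
Cost = 27.695 × $0.17 = $4.71

$4.71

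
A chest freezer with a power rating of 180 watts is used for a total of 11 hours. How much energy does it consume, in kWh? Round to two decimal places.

Energy = 0.18 kW × 11 h = 1.98 kWh

1.98 kWh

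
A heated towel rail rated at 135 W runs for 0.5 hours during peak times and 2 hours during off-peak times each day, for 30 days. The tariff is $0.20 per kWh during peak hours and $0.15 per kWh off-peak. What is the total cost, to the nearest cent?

Peak energy = 0.135 kW × 0.5 h × 30 = 2.025 kWh
Off-peak energy = 0.135 kW × 2 h × 30 = 8.1 kWh
Cost = 2.025 × $0.20 + 8.1 × $0.15 = $0.405 + $1.215 = $1.62

$1.62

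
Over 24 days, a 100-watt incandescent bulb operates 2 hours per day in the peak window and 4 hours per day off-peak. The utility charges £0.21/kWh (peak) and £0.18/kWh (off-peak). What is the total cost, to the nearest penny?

£2.74

Peak energy = 0.1 kW × 2 h × 24 = 4.8 kWh
Off-peak energy = 0.1 kW × 4 h × 24 = 9.6 kWh
Cost = 4.8 × £0.21 + 9.6 × £0.18 = £1.008 + £1.728 = £2.74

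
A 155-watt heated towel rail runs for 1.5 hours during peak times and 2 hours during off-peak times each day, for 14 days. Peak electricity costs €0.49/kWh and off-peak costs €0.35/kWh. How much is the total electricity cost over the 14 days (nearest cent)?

€3.11

Peak energy = 0.155 kW × 1.5 h × 14 = 3.255 kWh
Off-peak energy = 0.155 kW × 2 h × 14 = 4.34 kWh
Cost = 3.255 × €0.49 + 4.34 × €0.35 = €1.59495 + €1.519 = €3.11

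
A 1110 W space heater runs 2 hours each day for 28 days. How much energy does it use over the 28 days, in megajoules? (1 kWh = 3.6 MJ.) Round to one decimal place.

223.8 MJ

Runtime = 2 h/day × 28 days = 56 h
Energy = 1.11 kW × 56 h = 62.16 kWh
= 62.16 × 3.6 MJ = 223.8 MJ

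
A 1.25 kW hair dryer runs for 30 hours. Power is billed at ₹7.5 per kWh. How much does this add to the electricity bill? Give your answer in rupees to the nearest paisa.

₹281.25

Energy = 1.25 kW × 30 h = 37.5 kWh
Cost = 37.5 kWh × ₹7.5/kWh = ₹281.25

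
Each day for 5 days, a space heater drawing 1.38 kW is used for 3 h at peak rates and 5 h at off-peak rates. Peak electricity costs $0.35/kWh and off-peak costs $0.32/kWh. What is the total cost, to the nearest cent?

$18.29

Peak energy = 1.38 kW × 3 h × 5 = 20.7 kWh
Off-peak energy = 1.38 kW × 5 h × 5 = 34.5 kWh
Cost = 20.7 × $0.35 + 34.5 × $0.32 = $7.245 + $11.04 = $18.29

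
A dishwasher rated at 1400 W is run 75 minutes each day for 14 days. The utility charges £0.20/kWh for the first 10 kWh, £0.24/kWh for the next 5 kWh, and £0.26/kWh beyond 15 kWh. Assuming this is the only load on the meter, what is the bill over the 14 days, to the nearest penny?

Runtime = 75 min × 14 = 1050 min = 17.5 h
Energy = 1.4 kW × 17.5 h = 24.5 kWh
Tier 1 (0–10 kWh): 10 × £0.20 = £2
Tier 2 (10–15 kWh): 5 × £0.24 = £1.2
Above 15 kWh: 9.5 × £0.26 = £2.47
Bill = £5.67

£5.67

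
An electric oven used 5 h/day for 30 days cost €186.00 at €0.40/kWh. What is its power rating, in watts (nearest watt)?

3100 W

Energy = €186.00 ÷ €0.40/kWh = 465 kWh
Runtime = 5 h/day × 30 days = 150 h
Power = 465 kWh ÷ 150 h = 3.1 kW = 3100 W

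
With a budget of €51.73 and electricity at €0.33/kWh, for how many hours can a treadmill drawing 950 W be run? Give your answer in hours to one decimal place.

Energy available = €51.73 ÷ €0.33/kWh = 156.7576 kWh
Hours = 156.7576 kWh ÷ 0.95 kW = 165.0 h

165.0 h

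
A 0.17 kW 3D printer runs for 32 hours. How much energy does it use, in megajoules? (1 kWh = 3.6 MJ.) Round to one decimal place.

19.6 MJ

Energy = 0.17 kW × 32 h = 5.44 kWh
= 5.44 × 3.6 MJ = 19.6 MJ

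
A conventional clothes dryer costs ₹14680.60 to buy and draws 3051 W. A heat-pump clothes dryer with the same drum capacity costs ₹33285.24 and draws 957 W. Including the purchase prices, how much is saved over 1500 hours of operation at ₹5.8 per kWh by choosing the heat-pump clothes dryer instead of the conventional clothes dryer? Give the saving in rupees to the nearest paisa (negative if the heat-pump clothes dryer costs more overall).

conventional clothes dryer: ₹14680.60 + (3051/1000) kW × 1500 h × ₹5.8 = ₹14680.60 + ₹26543.7 = ₹41224.3
heat-pump clothes dryer: ₹33285.24 + (957/1000) kW × 1500 h × ₹5.8 = ₹33285.24 + ₹8325.9 = ₹41611.14
Saving = ₹41224.3 − ₹41611.14 = −₹386.84

-₹386.84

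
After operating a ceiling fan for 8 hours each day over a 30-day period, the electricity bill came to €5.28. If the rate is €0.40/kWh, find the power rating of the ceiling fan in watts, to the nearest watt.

55 W

Energy = €5.28 ÷ €0.40/kWh = 13.2 kWh
Runtime = 8 h/day × 30 days = 240 h
Power = 13.2 kWh ÷ 240 h = 0.055 kW = 55 W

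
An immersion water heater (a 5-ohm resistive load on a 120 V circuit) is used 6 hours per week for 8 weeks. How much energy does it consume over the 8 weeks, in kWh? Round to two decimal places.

Power = V²/R = 120²/5 = 2880 W = 2.88 kW
Runtime = 6 h/week × 8 weeks = 48 h
Energy = 2.88 kW × 48 h = 138.24 kWh

138.24 kWh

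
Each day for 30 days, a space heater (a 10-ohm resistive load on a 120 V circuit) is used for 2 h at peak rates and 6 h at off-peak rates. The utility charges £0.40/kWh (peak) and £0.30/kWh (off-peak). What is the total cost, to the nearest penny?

Power = V²/R = 120²/10 = 1440 W = 1.44 kW
Peak energy = 1.44 kW × 2 h × 30 = 86.4 kWh
Off-peak energy = 1.44 kW × 6 h × 30 = 259.2 kWh
Cost = 86.4 × £0.40 + 259.2 × £0.30 = £34.56 + £77.76 = £112.32

£112.32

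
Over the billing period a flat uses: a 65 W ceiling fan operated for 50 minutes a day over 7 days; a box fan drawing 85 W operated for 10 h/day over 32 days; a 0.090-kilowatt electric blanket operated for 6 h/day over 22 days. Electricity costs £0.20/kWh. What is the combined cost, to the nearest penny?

£7.89

ceiling fan: Runtime = 50 min × 7 = 350 min = 5.833333… h
ceiling fan: 0.065 kW × 5.833333… h = 0.379166… kWh
box fan: Runtime = 10 h/day × 32 days = 320 h
box fan: 0.085 kW × 320 h = 27.2 kWh
electric blanket: Runtime = 6 h/day × 22 days = 132 h
electric blanket: 0.09 kW × 132 h = 11.88 kWh
Total energy = 39.459166… kWh
Cost = 39.459166… × £0.20 = £7.89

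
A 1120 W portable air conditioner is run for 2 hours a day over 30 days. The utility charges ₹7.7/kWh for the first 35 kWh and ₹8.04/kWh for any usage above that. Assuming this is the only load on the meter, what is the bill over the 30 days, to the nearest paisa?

Runtime = 2 h/day × 30 days = 60 h
Energy = 1.12 kW × 60 h = 67.2 kWh
Tier 1 (0–35 kWh): 35 × ₹7.7 = ₹269.5
Above 35 kWh: 32.2 × ₹8.04 = ₹258.888
Bill = ₹528.39

₹528.39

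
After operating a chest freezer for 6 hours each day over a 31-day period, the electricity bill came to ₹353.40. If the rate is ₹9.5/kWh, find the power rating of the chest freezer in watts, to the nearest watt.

Energy = ₹353.40 ÷ ₹9.5/kWh = 37.2 kWh
Runtime = 6 h/day × 31 days = 186 h
Power = 37.2 kWh ÷ 186 h = 0.2 kW = 200 W

200 W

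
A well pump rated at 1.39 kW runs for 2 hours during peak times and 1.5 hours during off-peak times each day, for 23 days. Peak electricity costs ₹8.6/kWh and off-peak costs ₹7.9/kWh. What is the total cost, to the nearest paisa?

Peak energy = 1.39 kW × 2 h × 23 = 63.94 kWh
Off-peak energy = 1.39 kW × 1.5 h × 23 = 47.955 kWh
Cost = 63.94 × ₹8.6 + 47.955 × ₹7.9 = ₹549.884 + ₹378.8445 = ₹928.73

₹928.73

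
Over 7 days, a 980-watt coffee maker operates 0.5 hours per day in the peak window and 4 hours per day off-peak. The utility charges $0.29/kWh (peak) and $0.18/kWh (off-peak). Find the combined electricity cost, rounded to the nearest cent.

$5.93

Peak energy = 0.98 kW × 0.5 h × 7 = 3.43 kWh
Off-peak energy = 0.98 kW × 4 h × 7 = 27.44 kWh
Cost = 3.43 × $0.29 + 27.44 × $0.18 = $0.9947 + $4.9392 = $5.93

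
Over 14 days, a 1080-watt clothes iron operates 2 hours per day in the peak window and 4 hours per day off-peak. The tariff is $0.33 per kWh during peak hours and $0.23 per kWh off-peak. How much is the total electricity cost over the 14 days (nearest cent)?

$23.89

Peak energy = 1.08 kW × 2 h × 14 = 30.24 kWh
Off-peak energy = 1.08 kW × 4 h × 14 = 60.48 kWh
Cost = 30.24 × $0.33 + 60.48 × $0.23 = $9.9792 + $13.9104 = $23.89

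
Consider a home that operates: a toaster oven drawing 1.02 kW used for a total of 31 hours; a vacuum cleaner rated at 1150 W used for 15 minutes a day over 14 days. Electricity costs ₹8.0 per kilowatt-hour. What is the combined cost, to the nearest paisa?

₹285.16

toaster oven: 1.02 kW × 31 h = 31.62 kWh
vacuum cleaner: Runtime = 15 min × 14 = 210 min = 3.5 h
vacuum cleaner: 1.15 kW × 3.5 h = 4.025 kWh
Total energy = 35.645 kWh
Cost = 35.645 × ₹8.0 = ₹285.16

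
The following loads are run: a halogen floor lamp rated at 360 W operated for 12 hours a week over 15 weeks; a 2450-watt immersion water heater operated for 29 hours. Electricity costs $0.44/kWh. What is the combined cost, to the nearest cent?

$59.77

halogen floor lamp: Runtime = 12 h/week × 15 weeks = 180 h
halogen floor lamp: 0.36 kW × 180 h = 64.8 kWh
immersion water heater: 2.45 kW × 29 h = 71.05 kWh
Total energy = 135.85 kWh
Cost = 135.85 × $0.44 = $59.77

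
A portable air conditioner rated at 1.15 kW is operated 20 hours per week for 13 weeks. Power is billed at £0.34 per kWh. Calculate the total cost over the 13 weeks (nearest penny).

£101.66

Runtime = 20 h/week × 13 weeks = 260 h
Energy = 1.15 kW × 260 h = 299 kWh
Cost = 299 kWh × £0.34/kWh = £101.66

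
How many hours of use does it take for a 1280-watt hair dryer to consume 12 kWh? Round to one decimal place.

Hours = 12 kWh ÷ 1.28 kW = 9.4 h

9.4 h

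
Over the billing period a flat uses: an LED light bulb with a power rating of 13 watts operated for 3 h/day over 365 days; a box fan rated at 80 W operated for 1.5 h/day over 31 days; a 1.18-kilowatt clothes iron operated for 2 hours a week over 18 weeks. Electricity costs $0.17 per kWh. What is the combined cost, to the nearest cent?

$10.27

LED light bulb: Runtime = 3 h/day × 365 days = 1095 h
LED light bulb: 0.013 kW × 1095 h = 14.235 kWh
box fan: Runtime = 1.5 h/day × 31 days = 46.5 h
box fan: 0.08 kW × 46.5 h = 3.72 kWh
clothes iron: Runtime = 2 h/week × 18 weeks = 36 h
clothes iron: 1.18 kW × 36 h = 42.48 kWh
Total energy = 60.435 kWh
Cost = 60.435 × $0.17 = $10.27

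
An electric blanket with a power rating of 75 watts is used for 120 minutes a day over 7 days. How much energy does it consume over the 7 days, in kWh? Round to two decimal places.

Runtime = 120 min × 7 = 840 min = 14 h
Energy = 0.075 kW × 14 h = 1.05 kWh

1.05 kWh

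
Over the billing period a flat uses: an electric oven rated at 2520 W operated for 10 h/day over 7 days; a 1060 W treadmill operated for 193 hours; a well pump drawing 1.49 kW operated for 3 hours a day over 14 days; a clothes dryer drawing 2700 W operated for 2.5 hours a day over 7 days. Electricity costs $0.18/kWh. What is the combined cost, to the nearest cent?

$88.35

electric oven: Runtime = 10 h/day × 7 days = 70 h
electric oven: 2.52 kW × 70 h = 176.4 kWh
treadmill: 1.06 kW × 193 h = 204.58 kWh
well pump: Runtime = 3 h/day × 14 days = 42 h
well pump: 1.49 kW × 42 h = 62.58 kWh
clothes dryer: Runtime = 2.5 h/day × 7 days = 17.5 h
clothes dryer: 2.7 kW × 17.5 h = 47.25 kWh
Total energy = 490.81 kWh
Cost = 490.81 × $0.18 = $88.35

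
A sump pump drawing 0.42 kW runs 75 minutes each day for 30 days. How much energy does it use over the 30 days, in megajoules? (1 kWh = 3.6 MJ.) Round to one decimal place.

56.7 MJ

Runtime = 75 min × 30 = 2250 min = 37.5 h
Energy = 0.42 kW × 37.5 h = 15.75 kWh
= 15.75 × 3.6 MJ = 56.7 MJ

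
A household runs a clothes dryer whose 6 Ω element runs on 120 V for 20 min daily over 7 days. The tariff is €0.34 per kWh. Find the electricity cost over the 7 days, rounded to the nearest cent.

Power = V²/R = 120²/6 = 2400 W = 2.4 kW
Runtime = 20 min × 7 = 140 min = 2.333333… h
Energy = 2.4 kW × 2.333333… h = 5.6 kWh
Cost = 5.6 kWh × €0.34/kWh = €1.90

€1.90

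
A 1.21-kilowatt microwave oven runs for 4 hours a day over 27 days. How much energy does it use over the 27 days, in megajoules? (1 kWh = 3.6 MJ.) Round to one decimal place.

Runtime = 4 h/day × 27 days = 108 h
Energy = 1.21 kW × 108 h = 130.68 kWh
= 130.68 × 3.6 MJ = 470.4 MJ

470.4 MJ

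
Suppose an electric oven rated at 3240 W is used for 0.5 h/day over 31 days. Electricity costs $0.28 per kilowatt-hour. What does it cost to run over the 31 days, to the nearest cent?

Runtime = 0.5 h/day × 31 days = 15.5 h
Energy = 3.24 kW × 15.5 h = 50.22 kWh
Cost = 50.22 kWh × $0.28/kWh = $14.06

$14.06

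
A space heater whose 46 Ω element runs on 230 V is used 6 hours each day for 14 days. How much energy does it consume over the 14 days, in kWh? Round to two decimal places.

Power = V²/R = 230²/46 = 1150 W = 1.15 kW
Runtime = 6 h/day × 14 days = 84 h
Energy = 1.15 kW × 84 h = 96.6 kWh

96.60 kWh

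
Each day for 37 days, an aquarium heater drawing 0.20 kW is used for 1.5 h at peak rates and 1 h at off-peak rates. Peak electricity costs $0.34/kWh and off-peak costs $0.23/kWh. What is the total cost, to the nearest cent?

$5.48

Peak energy = 0.2 kW × 1.5 h × 37 = 11.1 kWh
Off-peak energy = 0.2 kW × 1 h × 37 = 7.4 kWh
Cost = 11.1 × $0.34 + 7.4 × $0.23 = $3.774 + $1.702 = $5.48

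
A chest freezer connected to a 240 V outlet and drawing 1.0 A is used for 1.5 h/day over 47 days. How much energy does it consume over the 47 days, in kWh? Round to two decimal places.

Power = 1.0 A × 240 V = 240 W = 0.24 kW
Runtime = 1.5 h/day × 47 days = 70.5 h
Energy = 0.24 kW × 70.5 h = 16.92 kWh

16.92 kWh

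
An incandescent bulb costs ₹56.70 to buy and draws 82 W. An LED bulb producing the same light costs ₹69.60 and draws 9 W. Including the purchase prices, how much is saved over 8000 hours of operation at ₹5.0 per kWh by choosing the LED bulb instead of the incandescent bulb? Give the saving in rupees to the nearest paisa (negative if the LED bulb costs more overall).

incandescent bulb: ₹56.70 + (82/1000) kW × 8000 h × ₹5.0 = ₹56.70 + ₹3280 = ₹3336.7
LED bulb: ₹69.60 + (9/1000) kW × 8000 h × ₹5.0 = ₹69.60 + ₹360 = ₹429.6
Saving = ₹3336.7 − ₹429.6 = ₹2907.1

₹2907.10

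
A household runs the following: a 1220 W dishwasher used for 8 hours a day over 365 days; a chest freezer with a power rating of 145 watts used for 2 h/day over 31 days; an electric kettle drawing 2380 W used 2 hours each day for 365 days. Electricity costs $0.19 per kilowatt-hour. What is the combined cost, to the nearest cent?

$1008.67

dishwasher: Runtime = 8 h/day × 365 days = 2920 h
dishwasher: 1.22 kW × 2920 h = 3562.4 kWh
chest freezer: Runtime = 2 h/day × 31 days = 62 h
chest freezer: 0.145 kW × 62 h = 8.99 kWh
electric kettle: Runtime = 2 h/day × 365 days = 730 h
electric kettle: 2.38 kW × 730 h = 1737.4 kWh
Total energy = 5308.79 kWh
Cost = 5308.79 × $0.19 = $1008.67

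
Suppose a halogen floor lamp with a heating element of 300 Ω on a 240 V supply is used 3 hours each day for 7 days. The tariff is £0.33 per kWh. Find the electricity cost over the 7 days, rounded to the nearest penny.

£1.33

Power = V²/R = 240²/300 = 192 W = 0.192 kW
Runtime = 3 h/day × 7 days = 21 h
Energy = 0.192 kW × 21 h = 4.032 kWh
Cost = 4.032 kWh × £0.33/kWh = £1.33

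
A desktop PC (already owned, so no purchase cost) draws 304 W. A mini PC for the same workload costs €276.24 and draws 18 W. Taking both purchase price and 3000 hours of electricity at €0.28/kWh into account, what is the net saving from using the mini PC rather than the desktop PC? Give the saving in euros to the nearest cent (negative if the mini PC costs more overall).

desktop PC: €0.00 + (304/1000) kW × 3000 h × €0.28 = €0.00 + €255.36 = €255.36
mini PC: €276.24 + (18/1000) kW × 3000 h × €0.28 = €276.24 + €15.12 = €291.36
Saving = €255.36 − €291.36 = −€36

-€36.00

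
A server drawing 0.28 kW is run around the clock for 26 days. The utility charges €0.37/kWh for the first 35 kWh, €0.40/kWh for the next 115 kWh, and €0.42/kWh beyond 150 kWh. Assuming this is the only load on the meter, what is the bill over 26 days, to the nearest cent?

Runtime = 24 h × 26 = 624 h
Energy = 0.28 kW × 624 h = 174.72 kWh
Tier 1 (0–35 kWh): 35 × €0.37 = €12.95
Tier 2 (35–150 kWh): 115 × €0.40 = €46
Above 150 kWh: 24.72 × €0.42 = €10.3824
Bill = €69.33

€69.33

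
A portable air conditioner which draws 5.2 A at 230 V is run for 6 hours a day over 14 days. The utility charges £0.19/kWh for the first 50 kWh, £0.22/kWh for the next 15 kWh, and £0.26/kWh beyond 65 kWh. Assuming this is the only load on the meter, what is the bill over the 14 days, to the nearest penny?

£22.02

Power = 5.2 A × 230 V = 1196 W = 1.196 kW
Runtime = 6 h/day × 14 days = 84 h
Energy = 1.196 kW × 84 h = 100.464 kWh
Tier 1 (0–50 kWh): 50 × £0.19 = £9.5
Tier 2 (50–65 kWh): 15 × £0.22 = £3.3
Above 65 kWh: 35.464 × £0.26 = £9.22064
Bill = £22.02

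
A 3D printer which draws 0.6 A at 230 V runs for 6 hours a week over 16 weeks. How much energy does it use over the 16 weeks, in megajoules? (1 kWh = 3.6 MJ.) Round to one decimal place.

47.7 MJ

Power = 0.6 A × 230 V = 138 W = 0.138 kW
Runtime = 6 h/week × 16 weeks = 96 h
Energy = 0.138 kW × 96 h = 13.248 kWh
= 13.248 × 3.6 MJ = 47.7 MJ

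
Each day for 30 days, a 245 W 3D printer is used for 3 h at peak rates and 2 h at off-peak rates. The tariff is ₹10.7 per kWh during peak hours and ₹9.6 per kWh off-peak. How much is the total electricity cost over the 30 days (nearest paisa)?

Peak energy = 0.245 kW × 3 h × 30 = 22.05 kWh
Off-peak energy = 0.245 kW × 2 h × 30 = 14.7 kWh
Cost = 22.05 × ₹10.7 + 14.7 × ₹9.6 = ₹235.935 + ₹141.12 = ₹377.06

₹377.06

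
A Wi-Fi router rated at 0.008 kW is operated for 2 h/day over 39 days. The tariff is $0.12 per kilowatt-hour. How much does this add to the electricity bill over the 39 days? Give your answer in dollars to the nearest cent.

Runtime = 2 h/day × 39 days = 78 h
Energy = 0.008 kW × 78 h = 0.624 kWh
Cost = 0.624 kWh × $0.12/kWh = $0.07

$0.07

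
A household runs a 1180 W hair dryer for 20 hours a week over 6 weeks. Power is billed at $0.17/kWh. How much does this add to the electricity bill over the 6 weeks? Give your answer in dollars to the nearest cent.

$24.07

Runtime = 20 h/week × 6 weeks = 120 h
Energy = 1.18 kW × 120 h = 141.6 kWh
Cost = 141.6 kWh × $0.17/kWh = $24.07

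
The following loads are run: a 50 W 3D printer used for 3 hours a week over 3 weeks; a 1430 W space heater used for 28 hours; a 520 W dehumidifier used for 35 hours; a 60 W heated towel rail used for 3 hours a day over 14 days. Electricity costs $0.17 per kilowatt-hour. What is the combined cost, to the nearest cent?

3D printer: Runtime = 3 h/week × 3 weeks = 9 h
3D printer: 0.05 kW × 9 h = 0.45 kWh
space heater: 1.43 kW × 28 h = 40.04 kWh
dehumidifier: 0.52 kW × 35 h = 18.2 kWh
heated towel rail: Runtime = 3 h/day × 14 days = 42 h
heated towel rail: 0.06 kW × 42 h = 2.52 kWh
Total energy = 61.21 kWh
Cost = 61.21 × $0.17 = $10.41

$10.41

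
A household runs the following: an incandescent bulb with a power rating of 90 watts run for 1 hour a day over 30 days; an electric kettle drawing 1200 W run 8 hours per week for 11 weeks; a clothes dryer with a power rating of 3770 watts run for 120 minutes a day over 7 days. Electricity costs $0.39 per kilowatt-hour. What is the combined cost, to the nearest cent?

incandescent bulb: Runtime = 1 h/day × 30 days = 30 h
incandescent bulb: 0.09 kW × 30 h = 2.7 kWh
electric kettle: Runtime = 8 h/week × 11 weeks = 88 h
electric kettle: 1.2 kW × 88 h = 105.6 kWh
clothes dryer: Runtime = 120 min × 7 = 840 min = 14 h
clothes dryer: 3.77 kW × 14 h = 52.78 kWh
Total energy = 161.08 kWh
Cost = 161.08 × $0.39 = $62.82

$62.82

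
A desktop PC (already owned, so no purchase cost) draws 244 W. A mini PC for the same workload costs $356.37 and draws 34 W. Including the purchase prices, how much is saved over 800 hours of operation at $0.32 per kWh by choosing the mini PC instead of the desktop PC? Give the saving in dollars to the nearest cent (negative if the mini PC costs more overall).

desktop PC: $0.00 + (244/1000) kW × 800 h × $0.32 = $0.00 + $62.464 = $62.464
mini PC: $356.37 + (34/1000) kW × 800 h × $0.32 = $356.37 + $8.704 = $365.074
Saving = $62.464 − $365.074 = −$302.61

-$302.61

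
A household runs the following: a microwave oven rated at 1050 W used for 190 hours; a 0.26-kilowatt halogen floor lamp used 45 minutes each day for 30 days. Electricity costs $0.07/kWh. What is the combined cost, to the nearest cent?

microwave oven: 1.05 kW × 190 h = 199.5 kWh
halogen floor lamp: Runtime = 45 min × 30 = 1350 min = 22.5 h
halogen floor lamp: 0.26 kW × 22.5 h = 5.85 kWh
Total energy = 205.35 kWh
Cost = 205.35 × $0.07 = $14.37

$14.37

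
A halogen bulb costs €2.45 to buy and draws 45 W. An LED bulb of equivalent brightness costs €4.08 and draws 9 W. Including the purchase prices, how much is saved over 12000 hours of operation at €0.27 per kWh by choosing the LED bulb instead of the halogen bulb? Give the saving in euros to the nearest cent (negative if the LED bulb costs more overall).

halogen bulb: €2.45 + (45/1000) kW × 12000 h × €0.27 = €2.45 + €145.8 = €148.25
LED bulb: €4.08 + (9/1000) kW × 12000 h × €0.27 = €4.08 + €29.16 = €33.24
Saving = €148.25 − €33.24 = €115.01

€115.01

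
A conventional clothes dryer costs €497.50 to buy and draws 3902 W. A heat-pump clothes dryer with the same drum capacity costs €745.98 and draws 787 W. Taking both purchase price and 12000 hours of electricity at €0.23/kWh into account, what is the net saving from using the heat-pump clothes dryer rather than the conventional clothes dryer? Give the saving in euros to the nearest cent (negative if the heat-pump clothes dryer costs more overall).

conventional clothes dryer: €497.50 + (3902/1000) kW × 12000 h × €0.23 = €497.50 + €10769.52 = €11267.02
heat-pump clothes dryer: €745.98 + (787/1000) kW × 12000 h × €0.23 = €745.98 + €2172.12 = €2918.1
Saving = €11267.02 − €2918.1 = €8348.92

€8348.92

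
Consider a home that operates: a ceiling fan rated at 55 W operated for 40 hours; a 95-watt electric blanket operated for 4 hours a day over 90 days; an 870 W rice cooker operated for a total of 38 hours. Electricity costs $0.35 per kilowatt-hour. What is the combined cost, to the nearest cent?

ceiling fan: 0.055 kW × 40 h = 2.2 kWh
electric blanket: Runtime = 4 h/day × 90 days = 360 h
electric blanket: 0.095 kW × 360 h = 34.2 kWh
rice cooker: 0.87 kW × 38 h = 33.06 kWh
Total energy = 69.46 kWh
Cost = 69.46 × $0.35 = $24.31

$24.31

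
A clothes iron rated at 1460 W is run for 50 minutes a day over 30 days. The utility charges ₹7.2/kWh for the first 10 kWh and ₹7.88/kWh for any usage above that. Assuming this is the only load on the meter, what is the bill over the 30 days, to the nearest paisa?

Runtime = 50 min × 30 = 1500 min = 25 h
Energy = 1.46 kW × 25 h = 36.5 kWh
Tier 1 (0–10 kWh): 10 × ₹7.2 = ₹72
Above 10 kWh: 26.5 × ₹7.88 = ₹208.82
Bill = ₹280.82

₹280.82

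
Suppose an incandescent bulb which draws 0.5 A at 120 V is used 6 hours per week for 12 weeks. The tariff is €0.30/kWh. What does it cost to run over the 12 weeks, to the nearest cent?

Power = 0.5 A × 120 V = 60 W = 0.06 kW
Runtime = 6 h/week × 12 weeks = 72 h
Energy = 0.06 kW × 72 h = 4.32 kWh
Cost = 4.32 kWh × €0.30/kWh = €1.30

€1.30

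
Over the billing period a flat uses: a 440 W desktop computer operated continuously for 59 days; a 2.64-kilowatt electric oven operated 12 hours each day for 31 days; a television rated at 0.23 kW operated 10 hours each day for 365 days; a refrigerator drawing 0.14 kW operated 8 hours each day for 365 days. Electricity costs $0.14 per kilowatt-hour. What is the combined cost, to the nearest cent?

desktop computer: Runtime = 24 h × 59 = 1416 h
desktop computer: 0.44 kW × 1416 h = 623.04 kWh
electric oven: Runtime = 12 h/day × 31 days = 372 h
electric oven: 2.64 kW × 372 h = 982.08 kWh
television: Runtime = 10 h/day × 365 days = 3650 h
television: 0.23 kW × 3650 h = 839.5 kWh
refrigerator: Runtime = 8 h/day × 365 days = 2920 h
refrigerator: 0.14 kW × 2920 h = 408.8 kWh
Total energy = 2853.42 kWh
Cost = 2853.42 × $0.14 = $399.48

$399.48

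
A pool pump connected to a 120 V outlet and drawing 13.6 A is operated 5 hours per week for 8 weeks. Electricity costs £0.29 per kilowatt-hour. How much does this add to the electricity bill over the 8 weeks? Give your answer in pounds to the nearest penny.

Power = 13.6 A × 120 V = 1632 W = 1.632 kW
Runtime = 5 h/week × 8 weeks = 40 h
Energy = 1.632 kW × 40 h = 65.28 kWh
Cost = 65.28 kWh × £0.29/kWh = £18.93

£18.93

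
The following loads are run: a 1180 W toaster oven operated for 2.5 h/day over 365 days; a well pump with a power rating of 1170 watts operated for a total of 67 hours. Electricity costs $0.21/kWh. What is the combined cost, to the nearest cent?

$242.58

toaster oven: Runtime = 2.5 h/day × 365 days = 912.5 h
toaster oven: 1.18 kW × 912.5 h = 1076.75 kWh
well pump: 1.17 kW × 67 h = 78.39 kWh
Total energy = 1155.14 kWh
Cost = 1155.14 × $0.21 = $242.58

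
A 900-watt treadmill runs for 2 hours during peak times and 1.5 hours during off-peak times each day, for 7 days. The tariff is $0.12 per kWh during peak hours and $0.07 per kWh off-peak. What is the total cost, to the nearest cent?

$2.17

Peak energy = 0.9 kW × 2 h × 7 = 12.6 kWh
Off-peak energy = 0.9 kW × 1.5 h × 7 = 9.45 kWh
Cost = 12.6 × $0.12 + 9.45 × $0.07 = $1.512 + $0.6615 = $2.17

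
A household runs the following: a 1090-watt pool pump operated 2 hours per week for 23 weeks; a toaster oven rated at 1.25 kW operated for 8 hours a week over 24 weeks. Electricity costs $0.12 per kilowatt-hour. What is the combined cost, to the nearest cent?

$34.82

pool pump: Runtime = 2 h/week × 23 weeks = 46 h
pool pump: 1.09 kW × 46 h = 50.14 kWh
toaster oven: Runtime = 8 h/week × 24 weeks = 192 h
toaster oven: 1.25 kW × 192 h = 240 kWh
Total energy = 290.14 kWh
Cost = 290.14 × $0.12 = $34.82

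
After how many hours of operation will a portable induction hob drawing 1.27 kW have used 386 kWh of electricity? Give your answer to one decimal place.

Hours = 386 kWh ÷ 1.27 kW = 303.9 h

303.9 h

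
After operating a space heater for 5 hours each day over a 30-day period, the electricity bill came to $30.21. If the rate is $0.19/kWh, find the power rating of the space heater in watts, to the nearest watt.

Energy = $30.21 ÷ $0.19/kWh = 159 kWh
Runtime = 5 h/day × 30 days = 150 h
Power = 159 kWh ÷ 150 h = 1.06 kW = 1060 W

1060 W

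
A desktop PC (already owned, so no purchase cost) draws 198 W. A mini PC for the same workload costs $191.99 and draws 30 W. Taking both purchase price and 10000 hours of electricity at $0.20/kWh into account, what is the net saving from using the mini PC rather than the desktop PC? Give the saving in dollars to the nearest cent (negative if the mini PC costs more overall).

desktop PC: $0.00 + (198/1000) kW × 10000 h × $0.20 = $0.00 + $396 = $396
mini PC: $191.99 + (30/1000) kW × 10000 h × $0.20 = $191.99 + $60 = $251.99
Saving = $396 − $251.99 = $144.01

$144.01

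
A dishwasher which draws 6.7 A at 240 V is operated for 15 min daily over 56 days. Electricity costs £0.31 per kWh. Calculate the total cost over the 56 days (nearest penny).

£6.98

Power = 6.7 A × 240 V = 1608 W = 1.608 kW
Runtime = 15 min × 56 = 840 min = 14 h
Energy = 1.608 kW × 14 h = 22.512 kWh
Cost = 22.512 kWh × £0.31/kWh = £6.98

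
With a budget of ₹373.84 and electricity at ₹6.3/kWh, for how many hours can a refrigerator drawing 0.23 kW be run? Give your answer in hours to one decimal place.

258.0 h

Energy available = ₹373.84 ÷ ₹6.3/kWh = 59.3397 kWh
Hours = 59.3397 kWh ÷ 0.23 kW = 258.0 h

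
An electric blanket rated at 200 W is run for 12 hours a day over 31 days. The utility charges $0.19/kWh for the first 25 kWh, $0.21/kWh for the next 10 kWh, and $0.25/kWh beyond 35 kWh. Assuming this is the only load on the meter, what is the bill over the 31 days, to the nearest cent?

$16.70

Runtime = 12 h/day × 31 days = 372 h
Energy = 0.2 kW × 372 h = 74.4 kWh
Tier 1 (0–25 kWh): 25 × $0.19 = $4.75
Tier 2 (25–35 kWh): 10 × $0.21 = $2.1
Above 35 kWh: 39.4 × $0.25 = $9.85
Bill = $16.70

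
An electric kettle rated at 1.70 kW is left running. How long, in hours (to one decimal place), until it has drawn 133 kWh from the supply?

Hours = 133 kWh ÷ 1.7 kW = 78.2 h

78.2 h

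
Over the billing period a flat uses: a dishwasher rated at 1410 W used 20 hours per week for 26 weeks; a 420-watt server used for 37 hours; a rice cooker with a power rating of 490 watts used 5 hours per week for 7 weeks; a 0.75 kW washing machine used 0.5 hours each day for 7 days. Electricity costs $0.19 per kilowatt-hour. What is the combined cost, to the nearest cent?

$146.02

dishwasher: Runtime = 20 h/week × 26 weeks = 520 h
dishwasher: 1.41 kW × 520 h = 733.2 kWh
server: 0.42 kW × 37 h = 15.54 kWh
rice cooker: Runtime = 5 h/week × 7 weeks = 35 h
rice cooker: 0.49 kW × 35 h = 17.15 kWh
washing machine: Runtime = 0.5 h/day × 7 days = 3.5 h
washing machine: 0.75 kW × 3.5 h = 2.625 kWh
Total energy = 768.515 kWh
Cost = 768.515 × $0.19 = $146.02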